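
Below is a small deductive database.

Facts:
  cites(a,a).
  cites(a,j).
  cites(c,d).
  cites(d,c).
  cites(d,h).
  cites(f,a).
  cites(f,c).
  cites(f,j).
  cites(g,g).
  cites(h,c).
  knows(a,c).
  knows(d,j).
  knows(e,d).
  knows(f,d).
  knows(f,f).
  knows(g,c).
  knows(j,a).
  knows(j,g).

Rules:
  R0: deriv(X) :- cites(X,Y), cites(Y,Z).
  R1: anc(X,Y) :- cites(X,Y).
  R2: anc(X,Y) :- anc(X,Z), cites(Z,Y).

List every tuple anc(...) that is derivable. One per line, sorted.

anc(a,a)
anc(a,j)
anc(c,c)
anc(c,d)
anc(c,h)
anc(d,c)
anc(d,d)
anc(d,h)
anc(f,a)
anc(f,c)
anc(f,d)
anc(f,h)
anc(f,j)
anc(g,g)
anc(h,c)
anc(h,d)
anc(h,h)

round 1: derive anc(a,a) via R1 from cites(a,a)
round 1: derive anc(a,j) via R1 from cites(a,j)
round 1: derive anc(c,d) via R1 from cites(c,d)
round 1: derive anc(d,c) via R1 from cites(d,c)
round 1: derive anc(d,h) via R1 from cites(d,h)
round 1: derive anc(f,a) via R1 from cites(f,a)
round 1: derive anc(f,c) via R1 from cites(f,c)
round 1: derive anc(f,j) via R1 from cites(f,j)
round 1: derive anc(g,g) via R1 from cites(g,g)
round 1: derive anc(h,c) via R1 from cites(h,c)
round 2: derive anc(c,c) via R2 from anc(c,d), cites(d,c)
round 2: derive anc(c,h) via R2 from anc(c,d), cites(d,h)
round 2: derive anc(d,d) via R2 from anc(d,c), cites(c,d)
round 2: derive anc(f,d) via R2 from anc(f,c), cites(c,d)
round 2: derive anc(h,d) via R2 from anc(h,c), cites(c,d)
round 3: derive anc(f,h) via R2 from anc(f,d), cites(d,h)
round 3: derive anc(h,h) via R2 from anc(h,d), cites(d,h)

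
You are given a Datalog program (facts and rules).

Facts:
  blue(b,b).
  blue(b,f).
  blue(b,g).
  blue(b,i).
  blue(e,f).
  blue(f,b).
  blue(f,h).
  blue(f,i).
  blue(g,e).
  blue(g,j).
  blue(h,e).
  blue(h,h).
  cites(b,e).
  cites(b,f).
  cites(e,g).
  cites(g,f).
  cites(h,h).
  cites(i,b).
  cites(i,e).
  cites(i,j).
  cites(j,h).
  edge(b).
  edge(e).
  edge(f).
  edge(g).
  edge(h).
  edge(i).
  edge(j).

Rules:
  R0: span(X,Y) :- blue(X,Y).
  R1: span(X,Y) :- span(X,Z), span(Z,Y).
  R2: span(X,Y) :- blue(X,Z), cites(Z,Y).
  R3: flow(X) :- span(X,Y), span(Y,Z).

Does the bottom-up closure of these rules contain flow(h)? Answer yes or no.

round 1: derive span(b,b) via R0 from blue(b,b)
round 1: derive span(b,f) via R0 from blue(b,f)
round 1: derive span(b,g) via R0 from blue(b,g)
round 1: derive span(b,i) via R0 from blue(b,i)
round 1: derive span(e,f) via R0 from blue(e,f)
round 1: derive span(f,b) via R0 from blue(f,b)
round 1: derive span(f,h) via R0 from blue(f,h)
round 1: derive span(f,i) via R0 from blue(f,i)
round 1: derive span(g,e) via R0 from blue(g,e)
round 1: derive span(g,j) via R0 from blue(g,j)
round 1: derive span(h,e) via R0 from blue(h,e)
round 1: derive span(h,h) via R0 from blue(h,h)
round 1: derive span(b,e) via R2 from blue(b,b), cites(b,e)
round 1: derive span(b,j) via R2 from blue(b,i), cites(i,j)
round 1: derive span(f,e) via R2 from blue(f,b), cites(b,e)
round 1: derive span(f,f) via R2 from blue(f,b), cites(b,f)
round 1: derive span(f,j) via R2 from blue(f,i), cites(i,j)
round 1: derive span(g,g) via R2 from blue(g,e), cites(e,g)
round 1: derive span(g,h) via R2 from blue(g,j), cites(j,h)
round 1: derive span(h,g) via R2 from blue(h,e), cites(e,g)
round 2: derive span(b,h) via R1 from span(b,f), span(f,h)
round 2: derive span(e,b) via R1 from span(e,f), span(f,b)
round 2: derive span(e,e) via R1 from span(e,f), span(f,e)
round 2: derive span(e,h) via R1 from span(e,f), span(f,h)
round 2: derive span(e,i) via R1 from span(e,f), span(f,i)
round 2: derive span(e,j) via R1 from span(e,f), span(f,j)
round 2: derive span(f,g) via R1 from span(f,b), span(b,g)
round 2: derive span(g,f) via R1 from span(g,e), span(e,f)
round 2: derive span(h,f) via R1 from span(h,e), span(e,f)
round 2: derive span(h,j) via R1 from span(h,g), span(g,j)
round 2: derive flow(b) via R3 from span(b,b), span(b,b)
round 2: derive flow(e) via R3 from span(e,f), span(f,b)
round 2: derive flow(f) via R3 from span(f,b), span(b,b)
round 2: derive flow(g) via R3 from span(g,e), span(e,f)
round 2: derive flow(h) via R3 from span(h,e), span(e,f)
round 3: derive span(e,g) via R1 from span(e,b), span(b,g)
round 3: derive span(g,b) via R1 from span(g,e), span(e,b)
round 3: derive span(g,i) via R1 from span(g,e), span(e,i)
round 3: derive span(h,b) via R1 from span(h,e), span(e,b)
round 3: derive span(h,i) via R1 from span(h,e), span(e,i)

yes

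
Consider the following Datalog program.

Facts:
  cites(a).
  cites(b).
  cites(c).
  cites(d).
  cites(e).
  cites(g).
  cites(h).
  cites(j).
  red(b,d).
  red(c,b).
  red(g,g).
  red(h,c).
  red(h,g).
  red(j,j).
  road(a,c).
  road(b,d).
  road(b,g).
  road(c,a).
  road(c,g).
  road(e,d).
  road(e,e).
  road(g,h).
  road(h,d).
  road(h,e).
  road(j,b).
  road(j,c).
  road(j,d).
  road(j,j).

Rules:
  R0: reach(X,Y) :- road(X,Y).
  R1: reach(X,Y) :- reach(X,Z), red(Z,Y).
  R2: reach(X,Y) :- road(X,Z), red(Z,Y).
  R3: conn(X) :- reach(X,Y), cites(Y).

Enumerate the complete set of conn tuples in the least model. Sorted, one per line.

round 1: derive reach(a,c) via R0 from road(a,c)
round 1: derive reach(b,d) via R0 from road(b,d)
round 1: derive reach(b,g) via R0 from road(b,g)
round 1: derive reach(c,a) via R0 from road(c,a)
round 1: derive reach(c,g) via R0 from road(c,g)
round 1: derive reach(e,d) via R0 from road(e,d)
round 1: derive reach(e,e) via R0 from road(e,e)
round 1: derive reach(g,h) via R0 from road(g,h)
round 1: derive reach(h,d) via R0 from road(h,d)
round 1: derive reach(h,e) via R0 from road(h,e)
round 1: derive reach(j,b) via R0 from road(j,b)
round 1: derive reach(j,c) via R0 from road(j,c)
round 1: derive reach(j,d) via R0 from road(j,d)
round 1: derive reach(j,j) via R0 from road(j,j)
round 1: derive reach(a,b) via R2 from road(a,c), red(c,b)
round 1: derive reach(g,c) via R2 from road(g,h), red(h,c)
round 1: derive reach(g,g) via R2 from road(g,h), red(h,g)
round 2: derive reach(a,d) via R1 from reach(a,b), red(b,d)
round 2: derive reach(g,b) via R1 from reach(g,c), red(c,b)
round 2: derive conn(a) via R3 from reach(a,b), cites(b)
round 2: derive conn(b) via R3 from reach(b,d), cites(d)
round 2: derive conn(c) via R3 from reach(c,a), cites(a)
round 2: derive conn(e) via R3 from reach(e,d), cites(d)
round 2: derive conn(g) via R3 from reach(g,c), cites(c)
round 2: derive conn(h) via R3 from reach(h,d), cites(d)
round 2: derive conn(j) via R3 from reach(j,b), cites(b)
round 3: derive reach(g,d) via R1 from reach(g,b), red(b,d)

conn(a)
conn(b)
conn(c)
conn(e)
conn(g)
conn(h)
conn(j)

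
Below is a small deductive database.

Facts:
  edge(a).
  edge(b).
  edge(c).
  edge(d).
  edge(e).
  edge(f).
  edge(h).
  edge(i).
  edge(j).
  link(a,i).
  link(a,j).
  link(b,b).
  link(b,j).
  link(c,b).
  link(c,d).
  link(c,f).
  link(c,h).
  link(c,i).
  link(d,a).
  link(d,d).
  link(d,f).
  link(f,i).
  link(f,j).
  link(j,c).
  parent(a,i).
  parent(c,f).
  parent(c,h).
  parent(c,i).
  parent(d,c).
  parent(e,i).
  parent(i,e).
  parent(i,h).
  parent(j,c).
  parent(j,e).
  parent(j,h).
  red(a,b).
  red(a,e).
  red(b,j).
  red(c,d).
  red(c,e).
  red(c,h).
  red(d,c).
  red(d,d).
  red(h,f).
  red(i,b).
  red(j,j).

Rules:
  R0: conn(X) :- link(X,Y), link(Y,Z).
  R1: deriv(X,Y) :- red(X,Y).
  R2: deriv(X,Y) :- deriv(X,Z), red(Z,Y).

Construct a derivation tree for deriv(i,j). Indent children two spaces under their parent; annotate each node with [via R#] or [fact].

deriv(i,j)  [via R2]
  deriv(i,b)  [via R1]
    red(i,b)  [fact]
  red(b,j)  [fact]

round 1: derive deriv(a,b) via R1 from red(a,b)
round 1: derive deriv(a,e) via R1 from red(a,e)
round 1: derive deriv(b,j) via R1 from red(b,j)
round 1: derive deriv(c,d) via R1 from red(c,d)
round 1: derive deriv(c,e) via R1 from red(c,e)
round 1: derive deriv(c,h) via R1 from red(c,h)
round 1: derive deriv(d,c) via R1 from red(d,c)
round 1: derive deriv(d,d) via R1 from red(d,d)
round 1: derive deriv(h,f) via R1 from red(h,f)
round 1: derive deriv(i,b) via R1 from red(i,b)
round 1: derive deriv(j,j) via R1 from red(j,j)
round 2: derive deriv(a,j) via R2 from deriv(a,b), red(b,j)
round 2: derive deriv(c,c) via R2 from deriv(c,d), red(d,c)
round 2: derive deriv(c,f) via R2 from deriv(c,h), red(h,f)
round 2: derive deriv(d,e) via R2 from deriv(d,c), red(c,e)
round 2: derive deriv(d,h) via R2 from deriv(d,c), red(c,h)
round 2: derive deriv(i,j) via R2 from deriv(i,b), red(b,j)
round 3: derive deriv(d,f) via R2 from deriv(d,h), red(h,f)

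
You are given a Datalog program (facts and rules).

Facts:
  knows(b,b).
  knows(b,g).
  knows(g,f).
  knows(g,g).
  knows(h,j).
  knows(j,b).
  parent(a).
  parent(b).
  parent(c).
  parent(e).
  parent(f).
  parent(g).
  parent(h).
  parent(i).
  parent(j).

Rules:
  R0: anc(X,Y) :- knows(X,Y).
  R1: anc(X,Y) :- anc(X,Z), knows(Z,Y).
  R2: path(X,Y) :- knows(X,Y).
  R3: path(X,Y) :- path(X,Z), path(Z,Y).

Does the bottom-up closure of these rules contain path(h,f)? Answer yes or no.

round 1: derive path(b,b) via R2 from knows(b,b)
round 1: derive path(b,g) via R2 from knows(b,g)
round 1: derive path(g,f) via R2 from knows(g,f)
round 1: derive path(g,g) via R2 from knows(g,g)
round 1: derive path(h,j) via R2 from knows(h,j)
round 1: derive path(j,b) via R2 from knows(j,b)
round 2: derive path(b,f) via R3 from path(b,g), path(g,f)
round 2: derive path(h,b) via R3 from path(h,j), path(j,b)
round 2: derive path(j,g) via R3 from path(j,b), path(b,g)
round 3: derive path(h,f) via R3 from path(h,b), path(b,f)
round 3: derive path(h,g) via R3 from path(h,b), path(b,g)
round 3: derive path(j,f) via R3 from path(j,b), path(b,f)

yes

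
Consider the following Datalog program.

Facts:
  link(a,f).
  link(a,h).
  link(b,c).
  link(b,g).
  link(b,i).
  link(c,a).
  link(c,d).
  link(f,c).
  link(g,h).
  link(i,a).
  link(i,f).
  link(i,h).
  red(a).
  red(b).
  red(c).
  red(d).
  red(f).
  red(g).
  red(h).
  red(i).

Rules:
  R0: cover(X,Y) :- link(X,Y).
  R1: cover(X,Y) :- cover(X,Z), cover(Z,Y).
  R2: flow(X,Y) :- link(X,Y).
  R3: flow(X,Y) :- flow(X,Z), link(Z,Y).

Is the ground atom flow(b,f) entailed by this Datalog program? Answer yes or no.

yes

round 1: derive flow(a,f) via R2 from link(a,f)
round 1: derive flow(a,h) via R2 from link(a,h)
round 1: derive flow(b,c) via R2 from link(b,c)
round 1: derive flow(b,g) via R2 from link(b,g)
round 1: derive flow(b,i) via R2 from link(b,i)
round 1: derive flow(c,a) via R2 from link(c,a)
round 1: derive flow(c,d) via R2 from link(c,d)
round 1: derive flow(f,c) via R2 from link(f,c)
round 1: derive flow(g,h) via R2 from link(g,h)
round 1: derive flow(i,a) via R2 from link(i,a)
round 1: derive flow(i,f) via R2 from link(i,f)
round 1: derive flow(i,h) via R2 from link(i,h)
round 2: derive flow(a,c) via R3 from flow(a,f), link(f,c)
round 2: derive flow(b,a) via R3 from flow(b,c), link(c,a)
round 2: derive flow(b,d) via R3 from flow(b,c), link(c,d)
round 2: derive flow(b,f) via R3 from flow(b,i), link(i,f)
round 2: derive flow(b,h) via R3 from flow(b,g), link(g,h)
round 2: derive flow(c,f) via R3 from flow(c,a), link(a,f)
round 2: derive flow(c,h) via R3 from flow(c,a), link(a,h)
round 2: derive flow(f,a) via R3 from flow(f,c), link(c,a)
round 2: derive flow(f,d) via R3 from flow(f,c), link(c,d)
round 2: derive flow(i,c) via R3 from flow(i,f), link(f,c)
round 3: derive flow(a,a) via R3 from flow(a,c), link(c,a)
round 3: derive flow(a,d) via R3 from flow(a,c), link(c,d)
round 3: derive flow(c,c) via R3 from flow(c,f), link(f,c)
round 3: derive flow(f,f) via R3 from flow(f,a), link(a,f)
round 3: derive flow(f,h) via R3 from flow(f,a), link(a,h)
round 3: derive flow(i,d) via R3 from flow(i,c), link(c,d)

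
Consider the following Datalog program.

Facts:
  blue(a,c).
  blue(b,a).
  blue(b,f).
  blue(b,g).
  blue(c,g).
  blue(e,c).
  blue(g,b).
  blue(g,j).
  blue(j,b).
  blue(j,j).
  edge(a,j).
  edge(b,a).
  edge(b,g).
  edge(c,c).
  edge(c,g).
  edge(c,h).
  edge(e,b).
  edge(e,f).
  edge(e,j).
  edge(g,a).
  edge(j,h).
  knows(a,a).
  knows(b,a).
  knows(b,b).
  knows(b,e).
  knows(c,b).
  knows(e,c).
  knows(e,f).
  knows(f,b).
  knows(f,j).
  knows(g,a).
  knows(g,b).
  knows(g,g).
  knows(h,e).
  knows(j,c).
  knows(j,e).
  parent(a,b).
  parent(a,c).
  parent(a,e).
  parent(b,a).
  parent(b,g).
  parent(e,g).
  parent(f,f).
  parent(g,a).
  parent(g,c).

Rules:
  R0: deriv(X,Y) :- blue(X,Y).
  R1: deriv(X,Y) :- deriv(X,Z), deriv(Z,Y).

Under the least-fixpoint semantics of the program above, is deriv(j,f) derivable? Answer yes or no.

round 1: derive deriv(a,c) via R0 from blue(a,c)
round 1: derive deriv(b,a) via R0 from blue(b,a)
round 1: derive deriv(b,f) via R0 from blue(b,f)
round 1: derive deriv(b,g) via R0 from blue(b,g)
round 1: derive deriv(c,g) via R0 from blue(c,g)
round 1: derive deriv(e,c) via R0 from blue(e,c)
round 1: derive deriv(g,b) via R0 from blue(g,b)
round 1: derive deriv(g,j) via R0 from blue(g,j)
round 1: derive deriv(j,b) via R0 from blue(j,b)
round 1: derive deriv(j,j) via R0 from blue(j,j)
round 2: derive deriv(a,g) via R1 from deriv(a,c), deriv(c,g)
round 2: derive deriv(b,b) via R1 from deriv(b,g), deriv(g,b)
round 2: derive deriv(b,c) via R1 from deriv(b,a), deriv(a,c)
round 2: derive deriv(b,j) via R1 from deriv(b,g), deriv(g,j)
round 2: derive deriv(c,b) via R1 from deriv(c,g), deriv(g,b)
round 2: derive deriv(c,j) via R1 from deriv(c,g), deriv(g,j)
round 2: derive deriv(e,g) via R1 from deriv(e,c), deriv(c,g)
round 2: derive deriv(g,a) via R1 from deriv(g,b), deriv(b,a)
round 2: derive deriv(g,f) via R1 from deriv(g,b), deriv(b,f)
round 2: derive deriv(g,g) via R1 from deriv(g,b), deriv(b,g)
round 2: derive deriv(j,a) via R1 from deriv(j,b), deriv(b,a)
round 2: derive deriv(j,f) via R1 from deriv(j,b), deriv(b,f)
round 2: derive deriv(j,g) via R1 from deriv(j,b), deriv(b,g)
round 3: derive deriv(a,a) via R1 from deriv(a,g), deriv(g,a)
round 3: derive deriv(a,b) via R1 from deriv(a,c), deriv(c,b)
round 3: derive deriv(a,f) via R1 from deriv(a,g), deriv(g,f)
round 3: derive deriv(a,j) via R1 from deriv(a,c), deriv(c,j)
round 3: derive deriv(c,a) via R1 from deriv(c,b), deriv(b,a)
round 3: derive deriv(c,c) via R1 from deriv(c,b), deriv(b,c)
round 3: derive deriv(c,f) via R1 from deriv(c,b), deriv(b,f)
round 3: derive deriv(e,a) via R1 from deriv(e,g), deriv(g,a)
round 3: derive deriv(e,b) via R1 from deriv(e,c), deriv(c,b)
round 3: derive deriv(e,f) via R1 from deriv(e,g), deriv(g,f)
round 3: derive deriv(e,j) via R1 from deriv(e,c), deriv(c,j)
round 3: derive deriv(g,c) via R1 from deriv(g,a), deriv(a,c)
round 3: derive deriv(j,c) via R1 from deriv(j,a), deriv(a,c)

yes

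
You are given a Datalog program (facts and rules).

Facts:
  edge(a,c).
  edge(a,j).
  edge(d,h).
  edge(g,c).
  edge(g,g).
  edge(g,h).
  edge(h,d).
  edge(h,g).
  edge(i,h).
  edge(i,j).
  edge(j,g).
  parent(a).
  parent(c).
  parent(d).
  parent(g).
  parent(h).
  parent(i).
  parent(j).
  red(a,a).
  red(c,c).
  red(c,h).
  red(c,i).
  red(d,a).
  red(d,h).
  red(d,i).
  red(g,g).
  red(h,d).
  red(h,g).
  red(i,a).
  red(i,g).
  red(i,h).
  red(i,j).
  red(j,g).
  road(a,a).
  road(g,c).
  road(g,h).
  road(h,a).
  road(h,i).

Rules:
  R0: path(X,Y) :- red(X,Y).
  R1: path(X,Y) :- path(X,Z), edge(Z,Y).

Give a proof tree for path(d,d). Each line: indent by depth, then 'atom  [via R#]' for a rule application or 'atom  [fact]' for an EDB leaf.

path(d,d)  [via R1]
  path(d,h)  [via R0]
    red(d,h)  [fact]
  edge(h,d)  [fact]

round 1: derive path(a,a) via R0 from red(a,a)
round 1: derive path(c,c) via R0 from red(c,c)
round 1: derive path(c,h) via R0 from red(c,h)
round 1: derive path(c,i) via R0 from red(c,i)
round 1: derive path(d,a) via R0 from red(d,a)
round 1: derive path(d,h) via R0 from red(d,h)
round 1: derive path(d,i) via R0 from red(d,i)
round 1: derive path(g,g) via R0 from red(g,g)
round 1: derive path(h,d) via R0 from red(h,d)
round 1: derive path(h,g) via R0 from red(h,g)
round 1: derive path(i,a) via R0 from red(i,a)
round 1: derive path(i,g) via R0 from red(i,g)
round 1: derive path(i,h) via R0 from red(i,h)
round 1: derive path(i,j) via R0 from red(i,j)
round 1: derive path(j,g) via R0 from red(j,g)
round 2: derive path(a,c) via R1 from path(a,a), edge(a,c)
round 2: derive path(a,j) via R1 from path(a,a), edge(a,j)
round 2: derive path(c,d) via R1 from path(c,h), edge(h,d)
round 2: derive path(c,g) via R1 from path(c,h), edge(h,g)
round 2: derive path(c,j) via R1 from path(c,i), edge(i,j)
round 2: derive path(d,c) via R1 from path(d,a), edge(a,c)
round 2: derive path(d,d) via R1 from path(d,h), edge(h,d)
round 2: derive path(d,g) via R1 from path(d,h), edge(h,g)
round 2: derive path(d,j) via R1 from path(d,a), edge(a,j)
round 2: derive path(g,c) via R1 from path(g,g), edge(g,c)
round 2: derive path(g,h) via R1 from path(g,g), edge(g,h)
round 2: derive path(h,c) via R1 from path(h,g), edge(g,c)
round 2: derive path(h,h) via R1 from path(h,d), edge(d,h)
round 2: derive path(i,c) via R1 from path(i,a), edge(a,c)
round 2: derive path(i,d) via R1 from path(i,h), edge(h,d)
round 2: derive path(j,c) via R1 from path(j,g), edge(g,c)
round 2: derive path(j,h) via R1 from path(j,g), edge(g,h)
round 3: derive path(a,g) via R1 from path(a,j), edge(j,g)
round 3: derive path(g,d) via R1 from path(g,h), edge(h,d)
round 3: derive path(j,d) via R1 from path(j,h), edge(h,d)
round 4: derive path(a,h) via R1 from path(a,g), edge(g,h)
round 5: derive path(a,d) via R1 from path(a,h), edge(h,d)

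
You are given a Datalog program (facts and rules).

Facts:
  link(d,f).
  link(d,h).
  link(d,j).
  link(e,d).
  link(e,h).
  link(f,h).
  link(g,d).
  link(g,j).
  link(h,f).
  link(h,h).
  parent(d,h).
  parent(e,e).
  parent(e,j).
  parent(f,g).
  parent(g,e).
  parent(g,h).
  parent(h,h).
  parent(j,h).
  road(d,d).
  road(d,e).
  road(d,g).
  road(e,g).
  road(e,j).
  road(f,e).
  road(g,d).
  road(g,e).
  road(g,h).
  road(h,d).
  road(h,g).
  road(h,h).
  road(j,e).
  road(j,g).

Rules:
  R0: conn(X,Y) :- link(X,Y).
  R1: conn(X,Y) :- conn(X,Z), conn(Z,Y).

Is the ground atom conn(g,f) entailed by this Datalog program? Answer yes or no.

round 1: derive conn(d,f) via R0 from link(d,f)
round 1: derive conn(d,h) via R0 from link(d,h)
round 1: derive conn(d,j) via R0 from link(d,j)
round 1: derive conn(e,d) via R0 from link(e,d)
round 1: derive conn(e,h) via R0 from link(e,h)
round 1: derive conn(f,h) via R0 from link(f,h)
round 1: derive conn(g,d) via R0 from link(g,d)
round 1: derive conn(g,j) via R0 from link(g,j)
round 1: derive conn(h,f) via R0 from link(h,f)
round 1: derive conn(h,h) via R0 from link(h,h)
round 2: derive conn(e,f) via R1 from conn(e,d), conn(d,f)
round 2: derive conn(e,j) via R1 from conn(e,d), conn(d,j)
round 2: derive conn(f,f) via R1 from conn(f,h), conn(h,f)
round 2: derive conn(g,f) via R1 from conn(g,d), conn(d,f)
round 2: derive conn(g,h) via R1 from conn(g,d), conn(d,h)

yes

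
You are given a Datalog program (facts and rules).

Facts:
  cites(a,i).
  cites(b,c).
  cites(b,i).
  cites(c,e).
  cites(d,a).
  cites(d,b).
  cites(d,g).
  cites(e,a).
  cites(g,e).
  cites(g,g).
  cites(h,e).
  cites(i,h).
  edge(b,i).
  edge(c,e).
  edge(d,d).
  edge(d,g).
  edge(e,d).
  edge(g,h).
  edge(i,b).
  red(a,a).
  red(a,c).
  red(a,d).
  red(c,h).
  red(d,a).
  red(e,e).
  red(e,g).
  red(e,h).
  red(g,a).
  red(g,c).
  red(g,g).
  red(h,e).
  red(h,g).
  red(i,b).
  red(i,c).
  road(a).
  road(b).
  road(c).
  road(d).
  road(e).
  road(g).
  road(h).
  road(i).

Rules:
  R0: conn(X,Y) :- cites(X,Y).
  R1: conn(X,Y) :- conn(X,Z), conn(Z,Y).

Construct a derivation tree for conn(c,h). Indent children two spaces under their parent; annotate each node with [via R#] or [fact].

round 1: derive conn(a,i) via R0 from cites(a,i)
round 1: derive conn(b,c) via R0 from cites(b,c)
round 1: derive conn(b,i) via R0 from cites(b,i)
round 1: derive conn(c,e) via R0 from cites(c,e)
round 1: derive conn(d,a) via R0 from cites(d,a)
round 1: derive conn(d,b) via R0 from cites(d,b)
round 1: derive conn(d,g) via R0 from cites(d,g)
round 1: derive conn(e,a) via R0 from cites(e,a)
round 1: derive conn(g,e) via R0 from cites(g,e)
round 1: derive conn(g,g) via R0 from cites(g,g)
round 1: derive conn(h,e) via R0 from cites(h,e)
round 1: derive conn(i,h) via R0 from cites(i,h)
round 2: derive conn(a,h) via R1 from conn(a,i), conn(i,h)
round 2: derive conn(b,e) via R1 from conn(b,c), conn(c,e)
round 2: derive conn(b,h) via R1 from conn(b,i), conn(i,h)
round 2: derive conn(c,a) via R1 from conn(c,e), conn(e,a)
round 2: derive conn(d,c) via R1 from conn(d,b), conn(b,c)
round 2: derive conn(d,e) via R1 from conn(d,g), conn(g,e)
round 2: derive conn(d,i) via R1 from conn(d,a), conn(a,i)
round 2: derive conn(e,i) via R1 from conn(e,a), conn(a,i)
round 2: derive conn(g,a) via R1 from conn(g,e), conn(e,a)
round 2: derive conn(h,a) via R1 from conn(h,e), conn(e,a)
round 2: derive conn(i,e) via R1 from conn(i,h), conn(h,e)
round 3: derive conn(a,a) via R1 from conn(a,h), conn(h,a)
round 3: derive conn(a,e) via R1 from conn(a,h), conn(h,e)
round 3: derive conn(b,a) via R1 from conn(b,c), conn(c,a)
round 3: derive conn(c,h) via R1 from conn(c,a), conn(a,h)
round 3: derive conn(c,i) via R1 from conn(c,a), conn(a,i)
round 3: derive conn(d,h) via R1 from conn(d,a), conn(a,h)
round 3: derive conn(e,e) via R1 from conn(e,i), conn(i,e)
round 3: derive conn(e,h) via R1 from conn(e,a), conn(a,h)
round 3: derive conn(g,h) via R1 from conn(g,a), conn(a,h)
round 3: derive conn(g,i) via R1 from conn(g,a), conn(a,i)
round 3: derive conn(h,h) via R1 from conn(h,a), conn(a,h)
round 3: derive conn(h,i) via R1 from conn(h,a), conn(a,i)
round 3: derive conn(i,a) via R1 from conn(i,e), conn(e,a)
round 3: derive conn(i,i) via R1 from conn(i,e), conn(e,i)

conn(c,h)  [via R1]
  conn(c,a)  [via R1]
    conn(c,e)  [via R0]
      cites(c,e)  [fact]
    conn(e,a)  [via R0]
      cites(e,a)  [fact]
  conn(a,h)  [via R1]
    conn(a,i)  [via R0]
      cites(a,i)  [fact]
    conn(i,h)  [via R0]
      cites(i,h)  [fact]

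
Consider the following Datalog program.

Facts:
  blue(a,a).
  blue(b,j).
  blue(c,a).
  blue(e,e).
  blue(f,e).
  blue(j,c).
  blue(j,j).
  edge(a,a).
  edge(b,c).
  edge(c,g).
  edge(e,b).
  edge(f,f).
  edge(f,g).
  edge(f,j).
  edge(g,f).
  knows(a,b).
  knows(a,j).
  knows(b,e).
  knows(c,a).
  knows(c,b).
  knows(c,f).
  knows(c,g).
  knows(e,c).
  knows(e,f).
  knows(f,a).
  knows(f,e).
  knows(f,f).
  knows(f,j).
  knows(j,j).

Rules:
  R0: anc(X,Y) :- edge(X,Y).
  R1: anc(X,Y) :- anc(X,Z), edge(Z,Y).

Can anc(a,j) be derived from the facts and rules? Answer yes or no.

round 1: derive anc(a,a) via R0 from edge(a,a)
round 1: derive anc(b,c) via R0 from edge(b,c)
round 1: derive anc(c,g) via R0 from edge(c,g)
round 1: derive anc(e,b) via R0 from edge(e,b)
round 1: derive anc(f,f) via R0 from edge(f,f)
round 1: derive anc(f,g) via R0 from edge(f,g)
round 1: derive anc(f,j) via R0 from edge(f,j)
round 1: derive anc(g,f) via R0 from edge(g,f)
round 2: derive anc(b,g) via R1 from anc(b,c), edge(c,g)
round 2: derive anc(c,f) via R1 from anc(c,g), edge(g,f)
round 2: derive anc(e,c) via R1 from anc(e,b), edge(b,c)
round 2: derive anc(g,g) via R1 from anc(g,f), edge(f,g)
round 2: derive anc(g,j) via R1 from anc(g,f), edge(f,j)
round 3: derive anc(b,f) via R1 from anc(b,g), edge(g,f)
round 3: derive anc(c,j) via R1 from anc(c,f), edge(f,j)
round 3: derive anc(e,g) via R1 from anc(e,c), edge(c,g)
round 4: derive anc(b,j) via R1 from anc(b,f), edge(f,j)
round 4: derive anc(e,f) via R1 from anc(e,g), edge(g,f)
round 5: derive anc(e,j) via R1 from anc(e,f), edge(f,j)

no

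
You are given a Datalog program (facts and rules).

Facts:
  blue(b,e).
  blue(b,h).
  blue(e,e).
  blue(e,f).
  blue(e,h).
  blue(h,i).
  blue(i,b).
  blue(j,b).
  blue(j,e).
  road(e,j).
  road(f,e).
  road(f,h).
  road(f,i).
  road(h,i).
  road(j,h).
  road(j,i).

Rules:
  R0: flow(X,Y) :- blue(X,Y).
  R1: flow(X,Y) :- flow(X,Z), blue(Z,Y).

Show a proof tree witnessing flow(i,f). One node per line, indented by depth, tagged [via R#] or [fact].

round 1: derive flow(b,e) via R0 from blue(b,e)
round 1: derive flow(b,h) via R0 from blue(b,h)
round 1: derive flow(e,e) via R0 from blue(e,e)
round 1: derive flow(e,f) via R0 from blue(e,f)
round 1: derive flow(e,h) via R0 from blue(e,h)
round 1: derive flow(h,i) via R0 from blue(h,i)
round 1: derive flow(i,b) via R0 from blue(i,b)
round 1: derive flow(j,b) via R0 from blue(j,b)
round 1: derive flow(j,e) via R0 from blue(j,e)
round 2: derive flow(b,f) via R1 from flow(b,e), blue(e,f)
round 2: derive flow(b,i) via R1 from flow(b,h), blue(h,i)
round 2: derive flow(e,i) via R1 from flow(e,h), blue(h,i)
round 2: derive flow(h,b) via R1 from flow(h,i), blue(i,b)
round 2: derive flow(i,e) via R1 from flow(i,b), blue(b,e)
round 2: derive flow(i,h) via R1 from flow(i,b), blue(b,h)
round 2: derive flow(j,f) via R1 from flow(j,e), blue(e,f)
round 2: derive flow(j,h) via R1 from flow(j,b), blue(b,h)
round 3: derive flow(b,b) via R1 from flow(b,i), blue(i,b)
round 3: derive flow(e,b) via R1 from flow(e,i), blue(i,b)
round 3: derive flow(h,e) via R1 from flow(h,b), blue(b,e)
round 3: derive flow(h,h) via R1 from flow(h,b), blue(b,h)
round 3: derive flow(i,f) via R1 from flow(i,e), blue(e,f)
round 3: derive flow(i,i) via R1 from flow(i,h), blue(h,i)
round 3: derive flow(j,i) via R1 from flow(j,h), blue(h,i)
round 4: derive flow(h,f) via R1 from flow(h,e), blue(e,f)

flow(i,f)  [via R1]
  flow(i,e)  [via R1]
    flow(i,b)  [via R0]
      blue(i,b)  [fact]
    blue(b,e)  [fact]
  blue(e,f)  [fact]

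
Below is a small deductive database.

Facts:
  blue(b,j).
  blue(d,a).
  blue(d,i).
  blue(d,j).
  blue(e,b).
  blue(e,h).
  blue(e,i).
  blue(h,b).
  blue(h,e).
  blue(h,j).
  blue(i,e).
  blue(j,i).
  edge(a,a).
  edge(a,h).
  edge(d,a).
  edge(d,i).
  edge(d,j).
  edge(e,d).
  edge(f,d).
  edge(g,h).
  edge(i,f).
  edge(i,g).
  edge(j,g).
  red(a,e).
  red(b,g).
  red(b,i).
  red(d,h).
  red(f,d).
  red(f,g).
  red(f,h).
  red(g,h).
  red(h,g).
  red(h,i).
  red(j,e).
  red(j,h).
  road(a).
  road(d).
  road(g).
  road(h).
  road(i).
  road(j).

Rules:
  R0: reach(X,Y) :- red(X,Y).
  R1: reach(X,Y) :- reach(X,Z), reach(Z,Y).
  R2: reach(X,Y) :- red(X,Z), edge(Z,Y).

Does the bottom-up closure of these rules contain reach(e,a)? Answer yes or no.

no

round 1: derive reach(a,e) via R0 from red(a,e)
round 1: derive reach(b,g) via R0 from red(b,g)
round 1: derive reach(b,i) via R0 from red(b,i)
round 1: derive reach(d,h) via R0 from red(d,h)
round 1: derive reach(f,d) via R0 from red(f,d)
round 1: derive reach(f,g) via R0 from red(f,g)
round 1: derive reach(f,h) via R0 from red(f,h)
round 1: derive reach(g,h) via R0 from red(g,h)
round 1: derive reach(h,g) via R0 from red(h,g)
round 1: derive reach(h,i) via R0 from red(h,i)
round 1: derive reach(j,e) via R0 from red(j,e)
round 1: derive reach(j,h) via R0 from red(j,h)
round 1: derive reach(a,d) via R2 from red(a,e), edge(e,d)
round 1: derive reach(b,f) via R2 from red(b,i), edge(i,f)
round 1: derive reach(b,h) via R2 from red(b,g), edge(g,h)
round 1: derive reach(f,a) via R2 from red(f,d), edge(d,a)
round 1: derive reach(f,i) via R2 from red(f,d), edge(d,i)
round 1: derive reach(f,j) via R2 from red(f,d), edge(d,j)
round 1: derive reach(h,f) via R2 from red(h,i), edge(i,f)
round 1: derive reach(h,h) via R2 from red(h,g), edge(g,h)
round 1: derive reach(j,d) via R2 from red(j,e), edge(e,d)
round 2: derive reach(a,h) via R1 from reach(a,d), reach(d,h)
round 2: derive reach(b,a) via R1 from reach(b,f), reach(f,a)
round 2: derive reach(b,d) via R1 from reach(b,f), reach(f,d)
round 2: derive reach(b,j) via R1 from reach(b,f), reach(f,j)
round 2: derive reach(d,f) via R1 from reach(d,h), reach(h,f)
round 2: derive reach(d,g) via R1 from reach(d,h), reach(h,g)
round 2: derive reach(d,i) via R1 from reach(d,h), reach(h,i)
round 2: derive reach(f,e) via R1 from reach(f,a), reach(a,e)
round 2: derive reach(f,f) via R1 from reach(f,h), reach(h,f)
round 2: derive reach(g,f) via R1 from reach(g,h), reach(h,f)
round 2: derive reach(g,g) via R1 from reach(g,h), reach(h,g)
round 2: derive reach(g,i) via R1 from reach(g,h), reach(h,i)
round 2: derive reach(h,a) via R1 from reach(h,f), reach(f,a)
round 2: derive reach(h,d) via R1 from reach(h,f), reach(f,d)
round 2: derive reach(h,j) via R1 from reach(h,f), reach(f,j)
round 2: derive reach(j,f) via R1 from reach(j,h), reach(h,f)
round 2: derive reach(j,g) via R1 from reach(j,h), reach(h,g)
round 2: derive reach(j,i) via R1 from reach(j,h), reach(h,i)
round 3: derive reach(a,a) via R1 from reach(a,h), reach(h,a)
round 3: derive reach(a,f) via R1 from reach(a,d), reach(d,f)
round 3: derive reach(a,g) via R1 from reach(a,d), reach(d,g)
round 3: derive reach(a,i) via R1 from reach(a,d), reach(d,i)
round 3: derive reach(a,j) via R1 from reach(a,h), reach(h,j)
round 3: derive reach(b,e) via R1 from reach(b,a), reach(a,e)
round 3: derive reach(d,a) via R1 from reach(d,f), reach(f,a)
round 3: derive reach(d,d) via R1 from reach(d,f), reach(f,d)
round 3: derive reach(d,e) via R1 from reach(d,f), reach(f,e)
round 3: derive reach(d,j) via R1 from reach(d,f), reach(f,j)
round 3: derive reach(g,a) via R1 from reach(g,f), reach(f,a)
round 3: derive reach(g,d) via R1 from reach(g,f), reach(f,d)
round 3: derive reach(g,e) via R1 from reach(g,f), reach(f,e)
round 3: derive reach(g,j) via R1 from reach(g,f), reach(f,j)
round 3: derive reach(h,e) via R1 from reach(h,a), reach(a,e)
round 3: derive reach(j,a) via R1 from reach(j,f), reach(f,a)
round 3: derive reach(j,j) via R1 from reach(j,f), reach(f,j)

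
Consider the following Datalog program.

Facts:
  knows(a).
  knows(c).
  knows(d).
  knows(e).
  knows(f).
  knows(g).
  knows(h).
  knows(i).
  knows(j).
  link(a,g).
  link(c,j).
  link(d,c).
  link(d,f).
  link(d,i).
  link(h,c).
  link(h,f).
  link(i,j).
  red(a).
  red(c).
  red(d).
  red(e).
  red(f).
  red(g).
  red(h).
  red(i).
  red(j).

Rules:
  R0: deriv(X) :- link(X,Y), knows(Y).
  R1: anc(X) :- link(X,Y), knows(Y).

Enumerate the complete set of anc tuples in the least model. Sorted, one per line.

round 1: derive anc(a) via R1 from link(a,g), knows(g)
round 1: derive anc(c) via R1 from link(c,j), knows(j)
round 1: derive anc(d) via R1 from link(d,c), knows(c)
round 1: derive anc(h) via R1 from link(h,c), knows(c)
round 1: derive anc(i) via R1 from link(i,j), knows(j)

anc(a)
anc(c)
anc(d)
anc(h)
anc(i)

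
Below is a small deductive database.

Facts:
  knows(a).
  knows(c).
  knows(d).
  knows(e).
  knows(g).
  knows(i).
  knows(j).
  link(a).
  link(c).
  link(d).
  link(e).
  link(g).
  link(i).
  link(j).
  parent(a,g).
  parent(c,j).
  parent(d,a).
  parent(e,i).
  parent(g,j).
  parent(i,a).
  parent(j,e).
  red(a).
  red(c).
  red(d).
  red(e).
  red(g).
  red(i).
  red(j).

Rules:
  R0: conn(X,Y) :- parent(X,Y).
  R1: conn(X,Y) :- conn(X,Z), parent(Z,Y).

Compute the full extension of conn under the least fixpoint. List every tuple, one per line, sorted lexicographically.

round 1: derive conn(a,g) via R0 from parent(a,g)
round 1: derive conn(c,j) via R0 from parent(c,j)
round 1: derive conn(d,a) via R0 from parent(d,a)
round 1: derive conn(e,i) via R0 from parent(e,i)
round 1: derive conn(g,j) via R0 from parent(g,j)
round 1: derive conn(i,a) via R0 from parent(i,a)
round 1: derive conn(j,e) via R0 from parent(j,e)
round 2: derive conn(a,j) via R1 from conn(a,g), parent(g,j)
round 2: derive conn(c,e) via R1 from conn(c,j), parent(j,e)
round 2: derive conn(d,g) via R1 from conn(d,a), parent(a,g)
round 2: derive conn(e,a) via R1 from conn(e,i), parent(i,a)
round 2: derive conn(g,e) via R1 from conn(g,j), parent(j,e)
round 2: derive conn(i,g) via R1 from conn(i,a), parent(a,g)
round 2: derive conn(j,i) via R1 from conn(j,e), parent(e,i)
round 3: derive conn(a,e) via R1 from conn(a,j), parent(j,e)
round 3: derive conn(c,i) via R1 from conn(c,e), parent(e,i)
round 3: derive conn(d,j) via R1 from conn(d,g), parent(g,j)
round 3: derive conn(e,g) via R1 from conn(e,a), parent(a,g)
round 3: derive conn(g,i) via R1 from conn(g,e), parent(e,i)
round 3: derive conn(i,j) via R1 from conn(i,g), parent(g,j)
round 3: derive conn(j,a) via R1 from conn(j,i), parent(i,a)
round 4: derive conn(a,i) via R1 from conn(a,e), parent(e,i)
round 4: derive conn(c,a) via R1 from conn(c,i), parent(i,a)
round 4: derive conn(d,e) via R1 from conn(d,j), parent(j,e)
round 4: derive conn(e,j) via R1 from conn(e,g), parent(g,j)
round 4: derive conn(g,a) via R1 from conn(g,i), parent(i,a)
round 4: derive conn(i,e) via R1 from conn(i,j), parent(j,e)
round 4: derive conn(j,g) via R1 from conn(j,a), parent(a,g)
round 5: derive conn(a,a) via R1 from conn(a,i), parent(i,a)
round 5: derive conn(c,g) via R1 from conn(c,a), parent(a,g)
round 5: derive conn(d,i) via R1 from conn(d,e), parent(e,i)
round 5: derive conn(e,e) via R1 from conn(e,j), parent(j,e)
round 5: derive conn(g,g) via R1 from conn(g,a), parent(a,g)
round 5: derive conn(i,i) via R1 from conn(i,e), parent(e,i)
round 5: derive conn(j,j) via R1 from conn(j,g), parent(g,j)

conn(a,a)
conn(a,e)
conn(a,g)
conn(a,i)
conn(a,j)
conn(c,a)
conn(c,e)
conn(c,g)
conn(c,i)
conn(c,j)
conn(d,a)
conn(d,e)
conn(d,g)
conn(d,i)
conn(d,j)
conn(e,a)
conn(e,e)
conn(e,g)
conn(e,i)
conn(e,j)
conn(g,a)
conn(g,e)
conn(g,g)
conn(g,i)
conn(g,j)
conn(i,a)
conn(i,e)
conn(i,g)
conn(i,i)
conn(i,j)
conn(j,a)
conn(j,e)
conn(j,g)
conn(j,i)
conn(j,j)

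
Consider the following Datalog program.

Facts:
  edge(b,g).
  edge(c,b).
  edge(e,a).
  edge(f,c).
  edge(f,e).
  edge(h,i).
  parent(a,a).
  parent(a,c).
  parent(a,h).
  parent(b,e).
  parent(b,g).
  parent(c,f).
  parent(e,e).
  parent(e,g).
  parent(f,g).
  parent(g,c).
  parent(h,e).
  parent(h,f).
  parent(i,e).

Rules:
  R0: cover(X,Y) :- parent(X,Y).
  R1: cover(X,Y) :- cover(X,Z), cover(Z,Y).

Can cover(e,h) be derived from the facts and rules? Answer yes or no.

no

round 1: derive cover(a,a) via R0 from parent(a,a)
round 1: derive cover(a,c) via R0 from parent(a,c)
round 1: derive cover(a,h) via R0 from parent(a,h)
round 1: derive cover(b,e) via R0 from parent(b,e)
round 1: derive cover(b,g) via R0 from parent(b,g)
round 1: derive cover(c,f) via R0 from parent(c,f)
round 1: derive cover(e,e) via R0 from parent(e,e)
round 1: derive cover(e,g) via R0 from parent(e,g)
round 1: derive cover(f,g) via R0 from parent(f,g)
round 1: derive cover(g,c) via R0 from parent(g,c)
round 1: derive cover(h,e) via R0 from parent(h,e)
round 1: derive cover(h,f) via R0 from parent(h,f)
round 1: derive cover(i,e) via R0 from parent(i,e)
round 2: derive cover(a,e) via R1 from cover(a,h), cover(h,e)
round 2: derive cover(a,f) via R1 from cover(a,c), cover(c,f)
round 2: derive cover(b,c) via R1 from cover(b,g), cover(g,c)
round 2: derive cover(c,g) via R1 from cover(c,f), cover(f,g)
round 2: derive cover(e,c) via R1 from cover(e,g), cover(g,c)
round 2: derive cover(f,c) via R1 from cover(f,g), cover(g,c)
round 2: derive cover(g,f) via R1 from cover(g,c), cover(c,f)
round 2: derive cover(h,g) via R1 from cover(h,e), cover(e,g)
round 2: derive cover(i,g) via R1 from cover(i,e), cover(e,g)
round 3: derive cover(a,g) via R1 from cover(a,c), cover(c,g)
round 3: derive cover(b,f) via R1 from cover(b,c), cover(c,f)
round 3: derive cover(c,c) via R1 from cover(c,f), cover(f,c)
round 3: derive cover(e,f) via R1 from cover(e,c), cover(c,f)
round 3: derive cover(f,f) via R1 from cover(f,c), cover(c,f)
round 3: derive cover(g,g) via R1 from cover(g,c), cover(c,g)
round 3: derive cover(h,c) via R1 from cover(h,e), cover(e,c)
round 3: derive cover(i,c) via R1 from cover(i,e), cover(e,c)
round 3: derive cover(i,f) via R1 from cover(i,g), cover(g,f)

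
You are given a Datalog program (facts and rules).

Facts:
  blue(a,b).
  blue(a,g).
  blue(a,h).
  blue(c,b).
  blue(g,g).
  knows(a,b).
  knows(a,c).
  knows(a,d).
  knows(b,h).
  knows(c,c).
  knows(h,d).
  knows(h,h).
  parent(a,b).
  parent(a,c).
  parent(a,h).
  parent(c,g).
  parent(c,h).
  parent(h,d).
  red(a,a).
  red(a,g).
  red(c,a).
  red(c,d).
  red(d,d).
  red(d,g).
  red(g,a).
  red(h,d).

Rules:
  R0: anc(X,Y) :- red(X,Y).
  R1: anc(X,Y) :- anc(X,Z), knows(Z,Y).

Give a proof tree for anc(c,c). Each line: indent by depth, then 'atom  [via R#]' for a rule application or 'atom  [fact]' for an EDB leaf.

round 1: derive anc(a,a) via R0 from red(a,a)
round 1: derive anc(a,g) via R0 from red(a,g)
round 1: derive anc(c,a) via R0 from red(c,a)
round 1: derive anc(c,d) via R0 from red(c,d)
round 1: derive anc(d,d) via R0 from red(d,d)
round 1: derive anc(d,g) via R0 from red(d,g)
round 1: derive anc(g,a) via R0 from red(g,a)
round 1: derive anc(h,d) via R0 from red(h,d)
round 2: derive anc(a,b) via R1 from anc(a,a), knows(a,b)
round 2: derive anc(a,c) via R1 from anc(a,a), knows(a,c)
round 2: derive anc(a,d) via R1 from anc(a,a), knows(a,d)
round 2: derive anc(c,b) via R1 from anc(c,a), knows(a,b)
round 2: derive anc(c,c) via R1 from anc(c,a), knows(a,c)
round 2: derive anc(g,b) via R1 from anc(g,a), knows(a,b)
round 2: derive anc(g,c) via R1 from anc(g,a), knows(a,c)
round 2: derive anc(g,d) via R1 from anc(g,a), knows(a,d)
round 3: derive anc(a,h) via R1 from anc(a,b), knows(b,h)
round 3: derive anc(c,h) via R1 from anc(c,b), knows(b,h)
round 3: derive anc(g,h) via R1 from anc(g,b), knows(b,h)

anc(c,c)  [via R1]
  anc(c,a)  [via R0]
    red(c,a)  [fact]
  knows(a,c)  [fact]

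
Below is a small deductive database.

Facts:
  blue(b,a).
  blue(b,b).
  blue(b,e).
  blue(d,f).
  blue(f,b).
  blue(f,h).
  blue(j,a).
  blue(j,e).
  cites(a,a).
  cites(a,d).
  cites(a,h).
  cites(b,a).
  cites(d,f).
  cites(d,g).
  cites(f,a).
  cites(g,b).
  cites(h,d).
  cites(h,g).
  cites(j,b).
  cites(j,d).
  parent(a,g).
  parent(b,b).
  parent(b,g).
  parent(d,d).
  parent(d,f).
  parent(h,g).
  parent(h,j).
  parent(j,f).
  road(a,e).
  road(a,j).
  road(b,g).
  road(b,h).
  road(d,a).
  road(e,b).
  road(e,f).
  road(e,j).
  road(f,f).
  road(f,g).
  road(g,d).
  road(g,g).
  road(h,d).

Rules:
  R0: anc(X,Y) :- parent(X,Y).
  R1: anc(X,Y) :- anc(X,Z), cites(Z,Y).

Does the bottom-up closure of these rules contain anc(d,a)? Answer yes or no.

round 1: derive anc(a,g) via R0 from parent(a,g)
round 1: derive anc(b,b) via R0 from parent(b,b)
round 1: derive anc(b,g) via R0 from parent(b,g)
round 1: derive anc(d,d) via R0 from parent(d,d)
round 1: derive anc(d,f) via R0 from parent(d,f)
round 1: derive anc(h,g) via R0 from parent(h,g)
round 1: derive anc(h,j) via R0 from parent(h,j)
round 1: derive anc(j,f) via R0 from parent(j,f)
round 2: derive anc(a,b) via R1 from anc(a,g), cites(g,b)
round 2: derive anc(b,a) via R1 from anc(b,b), cites(b,a)
round 2: derive anc(d,a) via R1 from anc(d,f), cites(f,a)
round 2: derive anc(d,g) via R1 from anc(d,d), cites(d,g)
round 2: derive anc(h,b) via R1 from anc(h,g), cites(g,b)
round 2: derive anc(h,d) via R1 from anc(h,j), cites(j,d)
round 2: derive anc(j,a) via R1 from anc(j,f), cites(f,a)
round 3: derive anc(a,a) via R1 from anc(a,b), cites(b,a)
round 3: derive anc(b,d) via R1 from anc(b,a), cites(a,d)
round 3: derive anc(b,h) via R1 from anc(b,a), cites(a,h)
round 3: derive anc(d,b) via R1 from anc(d,g), cites(g,b)
round 3: derive anc(d,h) via R1 from anc(d,a), cites(a,h)
round 3: derive anc(h,a) via R1 from anc(h,b), cites(b,a)
round 3: derive anc(h,f) via R1 from anc(h,d), cites(d,f)
round 3: derive anc(j,d) via R1 from anc(j,a), cites(a,d)
round 3: derive anc(j,h) via R1 from anc(j,a), cites(a,h)
round 4: derive anc(a,d) via R1 from anc(a,a), cites(a,d)
round 4: derive anc(a,h) via R1 from anc(a,a), cites(a,h)
round 4: derive anc(b,f) via R1 from anc(b,d), cites(d,f)
round 4: derive anc(h,h) via R1 from anc(h,a), cites(a,h)
round 4: derive anc(j,g) via R1 from anc(j,d), cites(d,g)
round 5: derive anc(a,f) via R1 from anc(a,d), cites(d,f)
round 5: derive anc(j,b) via R1 from anc(j,g), cites(g,b)

yes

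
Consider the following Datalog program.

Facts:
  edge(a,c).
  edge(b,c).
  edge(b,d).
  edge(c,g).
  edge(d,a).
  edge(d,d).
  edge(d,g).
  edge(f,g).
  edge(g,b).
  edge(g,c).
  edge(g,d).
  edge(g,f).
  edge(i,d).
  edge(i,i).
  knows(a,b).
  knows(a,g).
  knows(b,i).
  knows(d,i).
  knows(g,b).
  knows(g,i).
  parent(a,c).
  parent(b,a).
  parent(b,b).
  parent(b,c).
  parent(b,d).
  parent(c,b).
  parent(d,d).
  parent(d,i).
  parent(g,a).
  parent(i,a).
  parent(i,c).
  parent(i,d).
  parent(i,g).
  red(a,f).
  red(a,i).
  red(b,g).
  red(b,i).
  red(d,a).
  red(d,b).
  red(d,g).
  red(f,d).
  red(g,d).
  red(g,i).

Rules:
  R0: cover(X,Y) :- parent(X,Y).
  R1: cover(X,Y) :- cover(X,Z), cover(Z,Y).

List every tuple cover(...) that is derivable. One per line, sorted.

round 1: derive cover(a,c) via R0 from parent(a,c)
round 1: derive cover(b,a) via R0 from parent(b,a)
round 1: derive cover(b,b) via R0 from parent(b,b)
round 1: derive cover(b,c) via R0 from parent(b,c)
round 1: derive cover(b,d) via R0 from parent(b,d)
round 1: derive cover(c,b) via R0 from parent(c,b)
round 1: derive cover(d,d) via R0 from parent(d,d)
round 1: derive cover(d,i) via R0 from parent(d,i)
round 1: derive cover(g,a) via R0 from parent(g,a)
round 1: derive cover(i,a) via R0 from parent(i,a)
round 1: derive cover(i,c) via R0 from parent(i,c)
round 1: derive cover(i,d) via R0 from parent(i,d)
round 1: derive cover(i,g) via R0 from parent(i,g)
round 2: derive cover(a,b) via R1 from cover(a,c), cover(c,b)
round 2: derive cover(b,i) via R1 from cover(b,d), cover(d,i)
round 2: derive cover(c,a) via R1 from cover(c,b), cover(b,a)
round 2: derive cover(c,c) via R1 from cover(c,b), cover(b,c)
round 2: derive cover(c,d) via R1 from cover(c,b), cover(b,d)
round 2: derive cover(d,a) via R1 from cover(d,i), cover(i,a)
round 2: derive cover(d,c) via R1 from cover(d,i), cover(i,c)
round 2: derive cover(d,g) via R1 from cover(d,i), cover(i,g)
round 2: derive cover(g,c) via R1 from cover(g,a), cover(a,c)
round 2: derive cover(i,b) via R1 from cover(i,c), cover(c,b)
round 2: derive cover(i,i) via R1 from cover(i,d), cover(d,i)
round 3: derive cover(a,a) via R1 from cover(a,b), cover(b,a)
round 3: derive cover(a,d) via R1 from cover(a,b), cover(b,d)
round 3: derive cover(a,i) via R1 from cover(a,b), cover(b,i)
round 3: derive cover(b,g) via R1 from cover(b,d), cover(d,g)
round 3: derive cover(c,g) via R1 from cover(c,d), cover(d,g)
round 3: derive cover(c,i) via R1 from cover(c,b), cover(b,i)
round 3: derive cover(d,b) via R1 from cover(d,a), cover(a,b)
round 3: derive cover(g,b) via R1 from cover(g,a), cover(a,b)
round 3: derive cover(g,d) via R1 from cover(g,c), cover(c,d)
round 4: derive cover(a,g) via R1 from cover(a,b), cover(b,g)
round 4: derive cover(g,g) via R1 from cover(g,b), cover(b,g)
round 4: derive cover(g,i) via R1 from cover(g,a), cover(a,i)

cover(a,a)
cover(a,b)
cover(a,c)
cover(a,d)
cover(a,g)
cover(a,i)
cover(b,a)
cover(b,b)
cover(b,c)
cover(b,d)
cover(b,g)
cover(b,i)
cover(c,a)
cover(c,b)
cover(c,c)
cover(c,d)
cover(c,g)
cover(c,i)
cover(d,a)
cover(d,b)
cover(d,c)
cover(d,d)
cover(d,g)
cover(d,i)
cover(g,a)
cover(g,b)
cover(g,c)
cover(g,d)
cover(g,g)
cover(g,i)
cover(i,a)
cover(i,b)
cover(i,c)
cover(i,d)
cover(i,g)
cover(i,i)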